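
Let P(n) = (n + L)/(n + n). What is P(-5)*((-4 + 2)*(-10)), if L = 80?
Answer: -150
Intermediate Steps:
P(n) = (80 + n)/(2*n) (P(n) = (n + 80)/(n + n) = (80 + n)/((2*n)) = (80 + n)*(1/(2*n)) = (80 + n)/(2*n))
P(-5)*((-4 + 2)*(-10)) = ((1/2)*(80 - 5)/(-5))*((-4 + 2)*(-10)) = ((1/2)*(-1/5)*75)*(-2*(-10)) = -15/2*20 = -150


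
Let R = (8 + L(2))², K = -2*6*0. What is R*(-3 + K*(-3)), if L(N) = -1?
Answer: -147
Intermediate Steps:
K = 0 (K = -12*0 = 0)
R = 49 (R = (8 - 1)² = 7² = 49)
R*(-3 + K*(-3)) = 49*(-3 + 0*(-3)) = 49*(-3 + 0) = 49*(-3) = -147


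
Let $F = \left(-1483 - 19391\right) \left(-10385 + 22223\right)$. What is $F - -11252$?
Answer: $-247095160$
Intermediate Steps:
$F = -247106412$ ($F = \left(-20874\right) 11838 = -247106412$)
$F - -11252 = -247106412 - -11252 = -247106412 + 11252 = -247095160$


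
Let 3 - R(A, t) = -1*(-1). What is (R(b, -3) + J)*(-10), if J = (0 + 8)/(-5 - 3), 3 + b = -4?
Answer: -10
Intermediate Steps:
b = -7 (b = -3 - 4 = -7)
R(A, t) = 2 (R(A, t) = 3 - (-1)*(-1) = 3 - 1*1 = 3 - 1 = 2)
J = -1 (J = 8/(-8) = 8*(-⅛) = -1)
(R(b, -3) + J)*(-10) = (2 - 1)*(-10) = 1*(-10) = -10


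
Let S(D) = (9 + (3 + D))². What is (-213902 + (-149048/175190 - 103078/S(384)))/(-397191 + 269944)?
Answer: 1469121113898017/873951325263720 ≈ 1.6810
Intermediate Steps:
S(D) = (12 + D)²
(-213902 + (-149048/175190 - 103078/S(384)))/(-397191 + 269944) = (-213902 + (-149048/175190 - 103078/(12 + 384)²))/(-397191 + 269944) = (-213902 + (-149048*1/175190 - 103078/(396²)))/(-127247) = (-213902 + (-74524/87595 - 103078/156816))*(-1/127247) = (-213902 + (-74524/87595 - 103078*1/156816))*(-1/127247) = (-213902 + (-74524/87595 - 51539/78408))*(-1/127247) = (-213902 - 10357836497/6868148760)*(-1/127247) = -1469121113898017/6868148760*(-1/127247) = 1469121113898017/873951325263720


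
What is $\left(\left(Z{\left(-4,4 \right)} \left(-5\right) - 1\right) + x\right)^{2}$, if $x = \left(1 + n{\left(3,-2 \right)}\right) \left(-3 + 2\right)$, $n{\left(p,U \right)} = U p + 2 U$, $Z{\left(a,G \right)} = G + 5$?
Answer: $1369$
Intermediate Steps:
$Z{\left(a,G \right)} = 5 + G$
$n{\left(p,U \right)} = 2 U + U p$
$x = 9$ ($x = \left(1 - 2 \left(2 + 3\right)\right) \left(-3 + 2\right) = \left(1 - 10\right) \left(-1\right) = \left(-9\right) \left(-1\right) = 9$)
$\left(\left(Z{\left(-4,4 \right)} \left(-5\right) - 1\right) + x\right)^{2} = \left(\left(\left(5 + 4\right) \left(-5\right) - 1\right) + 9\right)^{2} = \left(\left(9 \left(-5\right) - 1\right) + 9\right)^{2} = \left(\left(-45 - 1\right) + 9\right)^{2} = \left(-46 + 9\right)^{2} = \left(-37\right)^{2} = 1369$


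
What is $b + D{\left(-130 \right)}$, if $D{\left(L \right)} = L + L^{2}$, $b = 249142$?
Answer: $265912$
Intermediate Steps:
$b + D{\left(-130 \right)} = 249142 - 130 \left(1 - 130\right) = 249142 - -16770 = 249142 + 16770 = 265912$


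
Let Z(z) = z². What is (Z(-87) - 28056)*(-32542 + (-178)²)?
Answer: 17577846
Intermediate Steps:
(Z(-87) - 28056)*(-32542 + (-178)²) = ((-87)² - 28056)*(-32542 + (-178)²) = (7569 - 28056)*(-32542 + 31684) = -20487*(-858) = 17577846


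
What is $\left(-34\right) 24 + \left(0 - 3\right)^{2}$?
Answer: $-807$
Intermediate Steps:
$\left(-34\right) 24 + \left(0 - 3\right)^{2} = -816 + \left(-3\right)^{2} = -816 + 9 = -807$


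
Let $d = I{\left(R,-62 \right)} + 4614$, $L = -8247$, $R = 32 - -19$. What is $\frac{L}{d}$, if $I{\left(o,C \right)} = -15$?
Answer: $- \frac{2749}{1533} \approx -1.7932$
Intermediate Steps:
$R = 51$ ($R = 32 + 19 = 51$)
$d = 4599$ ($d = -15 + 4614 = 4599$)
$\frac{L}{d} = - \frac{8247}{4599} = \left(-8247\right) \frac{1}{4599} = - \frac{2749}{1533}$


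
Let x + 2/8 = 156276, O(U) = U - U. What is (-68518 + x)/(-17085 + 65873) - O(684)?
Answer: 351031/195152 ≈ 1.7988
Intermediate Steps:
O(U) = 0
x = 625103/4 (x = -¼ + 156276 = 625103/4 ≈ 1.5628e+5)
(-68518 + x)/(-17085 + 65873) - O(684) = (-68518 + 625103/4)/(-17085 + 65873) - 1*0 = (351031/4)/48788 + 0 = (351031/4)*(1/48788) + 0 = 351031/195152 + 0 = 351031/195152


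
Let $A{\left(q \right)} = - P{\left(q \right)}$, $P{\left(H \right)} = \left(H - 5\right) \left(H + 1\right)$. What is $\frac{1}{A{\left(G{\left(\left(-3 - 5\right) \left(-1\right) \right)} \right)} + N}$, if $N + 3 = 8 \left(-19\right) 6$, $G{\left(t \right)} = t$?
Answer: $- \frac{1}{942} \approx -0.0010616$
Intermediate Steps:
$P{\left(H \right)} = \left(1 + H\right) \left(-5 + H\right)$ ($P{\left(H \right)} = \left(-5 + H\right) \left(1 + H\right) = \left(1 + H\right) \left(-5 + H\right)$)
$N = -915$ ($N = -3 + 8 \left(-19\right) 6 = -3 - 912 = -915$)
$A{\left(q \right)} = 5 - q^{2} + 4 q$ ($A{\left(q \right)} = - (-5 + q^{2} - 4 q) = 5 - q^{2} + 4 q$)
$\frac{1}{A{\left(G{\left(\left(-3 - 5\right) \left(-1\right) \right)} \right)} + N} = \frac{1}{\left(5 - \left(\left(-3 - 5\right) \left(-1\right)\right)^{2} + 4 \left(-3 - 5\right) \left(-1\right)\right) - 915} = \frac{1}{\left(5 - \left(\left(-8\right) \left(-1\right)\right)^{2} + 4 \left(\left(-8\right) \left(-1\right)\right)\right) - 915} = \frac{1}{\left(5 - 8^{2} + 4 \cdot 8\right) - 915} = \frac{1}{\left(5 - 64 + 32\right) - 915} = \frac{1}{-27 - 915} = \frac{1}{-942} = - \frac{1}{942}$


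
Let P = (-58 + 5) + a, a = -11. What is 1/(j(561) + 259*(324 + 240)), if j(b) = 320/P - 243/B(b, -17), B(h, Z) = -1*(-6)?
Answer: 2/292061 ≈ 6.8479e-6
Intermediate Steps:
B(h, Z) = 6
P = -64 (P = (-58 + 5) - 11 = -53 - 11 = -64)
j(b) = -91/2 (j(b) = 320/(-64) - 243/6 = 320*(-1/64) - 243*⅙ = -5 - 81/2 = -91/2)
1/(j(561) + 259*(324 + 240)) = 1/(-91/2 + 259*(324 + 240)) = 1/(-91/2 + 259*564) = 1/(-91/2 + 146076) = 1/(292061/2) = 2/292061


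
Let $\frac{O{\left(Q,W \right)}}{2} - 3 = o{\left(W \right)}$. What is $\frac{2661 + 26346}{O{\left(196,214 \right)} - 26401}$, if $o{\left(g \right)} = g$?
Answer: $- \frac{29007}{25967} \approx -1.1171$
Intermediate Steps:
$O{\left(Q,W \right)} = 6 + 2 W$
$\frac{2661 + 26346}{O{\left(196,214 \right)} - 26401} = \frac{2661 + 26346}{\left(6 + 2 \cdot 214\right) - 26401} = \frac{29007}{\left(6 + 428\right) - 26401} = \frac{29007}{434 - 26401} = \frac{29007}{-25967} = 29007 \left(- \frac{1}{25967}\right) = - \frac{29007}{25967}$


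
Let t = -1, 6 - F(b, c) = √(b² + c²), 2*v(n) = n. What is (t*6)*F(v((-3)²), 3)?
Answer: -36 + 9*√13 ≈ -3.5500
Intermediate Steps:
v(n) = n/2
F(b, c) = 6 - √(b² + c²)
(t*6)*F(v((-3)²), 3) = (-1*6)*(6 - √(((½)*(-3)²)² + 3²)) = -6*(6 - √(((½)*9)² + 9)) = -6*(6 - √((9/2)² + 9)) = -6*(6 - √(81/4 + 9)) = -6*(6 - √(117/4)) = -6*(6 - 3*√13/2) = -36 + 9*√13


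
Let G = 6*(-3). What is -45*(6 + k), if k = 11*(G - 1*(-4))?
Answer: 6660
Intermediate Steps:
G = -18
k = -154 (k = 11*(-18 - 1*(-4)) = 11*(-18 + 4) = 11*(-14) = -154)
-45*(6 + k) = -45*(6 - 154) = -45*(-148) = 6660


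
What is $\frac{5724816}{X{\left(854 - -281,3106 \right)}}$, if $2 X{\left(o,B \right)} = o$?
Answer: $\frac{11449632}{1135} \approx 10088.0$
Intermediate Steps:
$X{\left(o,B \right)} = \frac{o}{2}$
$\frac{5724816}{X{\left(854 - -281,3106 \right)}} = \frac{5724816}{\frac{1}{2} \left(854 - -281\right)} = \frac{5724816}{\frac{1}{2} \left(854 + 281\right)} = \frac{5724816}{\frac{1}{2} \cdot 1135} = \frac{5724816}{\frac{1135}{2}} = 5724816 \cdot \frac{2}{1135} = \frac{11449632}{1135}$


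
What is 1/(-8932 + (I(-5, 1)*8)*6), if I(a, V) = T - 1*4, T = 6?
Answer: -1/8836 ≈ -0.00011317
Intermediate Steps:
I(a, V) = 2 (I(a, V) = 6 - 1*4 = 6 - 4 = 2)
1/(-8932 + (I(-5, 1)*8)*6) = 1/(-8932 + (2*8)*6) = 1/(-8932 + 16*6) = 1/(-8932 + 96) = 1/(-8836) = -1/8836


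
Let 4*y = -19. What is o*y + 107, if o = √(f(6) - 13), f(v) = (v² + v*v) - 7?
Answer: 107 - 19*√13/2 ≈ 72.747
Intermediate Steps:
y = -19/4 (y = (¼)*(-19) = -19/4 ≈ -4.7500)
f(v) = -7 + 2*v² (f(v) = (v² + v²) - 7 = 2*v² - 7 = -7 + 2*v²)
o = 2*√13 (o = √((-7 + 2*6²) - 13) = √((-7 + 2*36) - 13) = √((-7 + 72) - 13) = √(65 - 13) = √52 = 2*√13 ≈ 7.2111)
o*y + 107 = (2*√13)*(-19/4) + 107 = -19*√13/2 + 107 = 107 - 19*√13/2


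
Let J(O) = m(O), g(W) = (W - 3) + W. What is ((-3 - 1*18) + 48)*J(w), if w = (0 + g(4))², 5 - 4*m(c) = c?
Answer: -135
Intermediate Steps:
g(W) = -3 + 2*W (g(W) = (-3 + W) + W = -3 + 2*W)
m(c) = 5/4 - c/4
w = 25 (w = (0 + (-3 + 2*4))² = (0 + (-3 + 8))² = (0 + 5)² = 5² = 25)
J(O) = 5/4 - O/4
((-3 - 1*18) + 48)*J(w) = ((-3 - 1*18) + 48)*(5/4 - ¼*25) = ((-3 - 18) + 48)*(5/4 - 25/4) = (-21 + 48)*(-5) = 27*(-5) = -135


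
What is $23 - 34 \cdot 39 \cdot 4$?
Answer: $-5281$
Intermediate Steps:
$23 - 34 \cdot 39 \cdot 4 = 23 - 5304 = -5281$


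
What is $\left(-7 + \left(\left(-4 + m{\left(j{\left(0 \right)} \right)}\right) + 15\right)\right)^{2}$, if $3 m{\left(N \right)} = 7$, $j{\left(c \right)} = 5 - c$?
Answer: $\frac{361}{9} \approx 40.111$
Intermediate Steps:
$m{\left(N \right)} = \frac{7}{3}$ ($m{\left(N \right)} = \frac{1}{3} \cdot 7 = \frac{7}{3}$)
$\left(-7 + \left(\left(-4 + m{\left(j{\left(0 \right)} \right)}\right) + 15\right)\right)^{2} = \left(-7 + \left(\left(-4 + \frac{7}{3}\right) + 15\right)\right)^{2} = \left(-7 + \left(- \frac{5}{3} + 15\right)\right)^{2} = \left(-7 + \frac{40}{3}\right)^{2} = \left(\frac{19}{3}\right)^{2} = \frac{361}{9}$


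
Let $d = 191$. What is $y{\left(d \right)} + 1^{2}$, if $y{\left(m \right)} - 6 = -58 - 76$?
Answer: $-127$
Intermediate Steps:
$y{\left(m \right)} = -128$ ($y{\left(m \right)} = 6 - 134 = -128$)
$y{\left(d \right)} + 1^{2} = -128 + 1^{2} = -128 + 1 = -127$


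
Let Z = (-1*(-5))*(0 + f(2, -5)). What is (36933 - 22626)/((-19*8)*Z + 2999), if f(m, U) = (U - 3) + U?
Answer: 4769/4293 ≈ 1.1109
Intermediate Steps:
f(m, U) = -3 + 2*U (f(m, U) = (-3 + U) + U = -3 + 2*U)
Z = -65 (Z = (-1*(-5))*(0 + (-3 + 2*(-5))) = 5*(0 + (-3 - 10)) = 5*(0 - 13) = 5*(-13) = -65)
(36933 - 22626)/((-19*8)*Z + 2999) = (36933 - 22626)/(-19*8*(-65) + 2999) = 14307/(-152*(-65) + 2999) = 14307/(9880 + 2999) = 14307/12879 = 14307*(1/12879) = 4769/4293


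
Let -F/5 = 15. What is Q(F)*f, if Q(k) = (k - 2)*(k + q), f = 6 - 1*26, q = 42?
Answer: -50820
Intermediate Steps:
F = -75 (F = -5*15 = -75)
f = -20 (f = 6 - 26 = -20)
Q(k) = (-2 + k)*(42 + k) (Q(k) = (k - 2)*(k + 42) = (-2 + k)*(42 + k))
Q(F)*f = (-84 + (-75)² + 40*(-75))*(-20) = (-84 + 5625 - 3000)*(-20) = 2541*(-20) = -50820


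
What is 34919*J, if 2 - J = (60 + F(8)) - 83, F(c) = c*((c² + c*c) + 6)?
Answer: -36560193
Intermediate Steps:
F(c) = c*(6 + 2*c²) (F(c) = c*((c² + c²) + 6) = c*(2*c² + 6) = c*(6 + 2*c²))
J = -1047 (J = 2 - ((60 + 2*8*(3 + 8²)) - 83) = 2 - ((60 + 2*8*(3 + 64)) - 83) = 2 - ((60 + 2*8*67) - 83) = 2 - ((60 + 1072) - 83) = 2 - (1132 - 83) = 2 - 1*1049 = 2 - 1049 = -1047)
34919*J = 34919*(-1047) = -36560193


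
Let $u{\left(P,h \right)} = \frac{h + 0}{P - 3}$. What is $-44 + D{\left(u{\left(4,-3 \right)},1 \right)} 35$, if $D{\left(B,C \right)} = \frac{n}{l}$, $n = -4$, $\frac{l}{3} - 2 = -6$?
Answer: $- \frac{97}{3} \approx -32.333$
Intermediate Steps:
$l = -12$ ($l = 6 + 3 \left(-6\right) = 6 - 18 = -12$)
$u{\left(P,h \right)} = \frac{h}{-3 + P}$
$D{\left(B,C \right)} = \frac{1}{3}$ ($D{\left(B,C \right)} = - \frac{4}{-12} = \left(-4\right) \left(- \frac{1}{12}\right) = \frac{1}{3}$)
$-44 + D{\left(u{\left(4,-3 \right)},1 \right)} 35 = -44 + \frac{1}{3} \cdot 35 = -44 + \frac{35}{3} = - \frac{97}{3}$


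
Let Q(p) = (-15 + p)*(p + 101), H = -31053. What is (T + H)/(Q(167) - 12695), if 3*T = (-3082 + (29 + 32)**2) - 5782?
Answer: -98302/84123 ≈ -1.1686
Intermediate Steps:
Q(p) = (-15 + p)*(101 + p)
T = -5143/3 (T = ((-3082 + (29 + 32)**2) - 5782)/3 = ((-3082 + 61**2) - 5782)/3 = ((-3082 + 3721) - 5782)/3 = (639 - 5782)/3 = (1/3)*(-5143) = -5143/3 ≈ -1714.3)
(T + H)/(Q(167) - 12695) = (-5143/3 - 31053)/((-1515 + 167**2 + 86*167) - 12695) = -98302/(3*((-1515 + 27889 + 14362) - 12695)) = -98302/(3*(40736 - 12695)) = -98302/3/28041 = -98302/3*1/28041 = -98302/84123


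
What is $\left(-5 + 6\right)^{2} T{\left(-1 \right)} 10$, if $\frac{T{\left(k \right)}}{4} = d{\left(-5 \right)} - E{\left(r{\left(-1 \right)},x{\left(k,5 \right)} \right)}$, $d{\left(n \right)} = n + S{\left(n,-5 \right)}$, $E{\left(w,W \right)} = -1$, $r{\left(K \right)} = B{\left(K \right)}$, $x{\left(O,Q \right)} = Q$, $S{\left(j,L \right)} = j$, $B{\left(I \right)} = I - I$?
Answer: $-360$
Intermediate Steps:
$B{\left(I \right)} = 0$
$r{\left(K \right)} = 0$
$d{\left(n \right)} = 2 n$ ($d{\left(n \right)} = n + n = 2 n$)
$T{\left(k \right)} = -36$ ($T{\left(k \right)} = 4 \left(2 \left(-5\right) - -1\right) = 4 \left(-10 + 1\right) = 4 \left(-9\right) = -36$)
$\left(-5 + 6\right)^{2} T{\left(-1 \right)} 10 = \left(-5 + 6\right)^{2} \left(-36\right) 10 = 1^{2} \left(-36\right) 10 = 1 \left(-36\right) 10 = \left(-36\right) 10 = -360$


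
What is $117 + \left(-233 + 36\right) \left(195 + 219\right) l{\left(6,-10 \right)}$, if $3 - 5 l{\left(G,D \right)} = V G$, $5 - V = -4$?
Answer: $\frac{4160043}{5} \approx 8.3201 \cdot 10^{5}$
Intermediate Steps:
$V = 9$ ($V = 5 - -4 = 5 + 4 = 9$)
$l{\left(G,D \right)} = \frac{3}{5} - \frac{9 G}{5}$
$117 + \left(-233 + 36\right) \left(195 + 219\right) l{\left(6,-10 \right)} = 117 + \left(-233 + 36\right) \left(195 + 219\right) \left(\frac{3}{5} - \frac{54}{5}\right) = 117 + \left(-197\right) 414 \left(\frac{3}{5} - \frac{54}{5}\right) = 117 - - \frac{4159458}{5} = 117 + \frac{4159458}{5} = \frac{4160043}{5}$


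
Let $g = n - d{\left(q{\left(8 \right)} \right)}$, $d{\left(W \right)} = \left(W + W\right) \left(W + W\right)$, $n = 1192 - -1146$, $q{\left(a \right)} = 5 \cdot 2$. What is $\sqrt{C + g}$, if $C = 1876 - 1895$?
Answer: $\sqrt{1919} \approx 43.806$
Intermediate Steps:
$q{\left(a \right)} = 10$
$n = 2338$ ($n = 1192 + 1146 = 2338$)
$d{\left(W \right)} = 4 W^{2}$ ($d{\left(W \right)} = 2 W 2 W = 4 W^{2}$)
$g = 1938$ ($g = 2338 - 4 \cdot 10^{2} = 2338 - 4 \cdot 100 = 2338 - 400 = 1938$)
$C = -19$
$\sqrt{C + g} = \sqrt{-19 + 1938} = \sqrt{1919}$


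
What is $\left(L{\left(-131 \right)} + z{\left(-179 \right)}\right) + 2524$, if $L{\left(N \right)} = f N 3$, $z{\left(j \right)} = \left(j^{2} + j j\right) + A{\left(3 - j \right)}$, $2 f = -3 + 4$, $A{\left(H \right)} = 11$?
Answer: $\frac{132841}{2} \approx 66421.0$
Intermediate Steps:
$f = \frac{1}{2}$ ($f = \frac{-3 + 4}{2} = \frac{1}{2} \cdot 1 = \frac{1}{2} \approx 0.5$)
$z{\left(j \right)} = 11 + 2 j^{2}$ ($z{\left(j \right)} = \left(j^{2} + j j\right) + 11 = \left(j^{2} + j^{2}\right) + 11 = 2 j^{2} + 11 = 11 + 2 j^{2}$)
$L{\left(N \right)} = \frac{3 N}{2}$ ($L{\left(N \right)} = \frac{N}{2} \cdot 3 = \frac{3 N}{2}$)
$\left(L{\left(-131 \right)} + z{\left(-179 \right)}\right) + 2524 = \left(\frac{3}{2} \left(-131\right) + \left(11 + 2 \left(-179\right)^{2}\right)\right) + 2524 = \left(- \frac{393}{2} + \left(11 + 2 \cdot 32041\right)\right) + 2524 = \left(- \frac{393}{2} + \left(11 + 64082\right)\right) + 2524 = \left(- \frac{393}{2} + 64093\right) + 2524 = \frac{127793}{2} + 2524 = \frac{132841}{2}$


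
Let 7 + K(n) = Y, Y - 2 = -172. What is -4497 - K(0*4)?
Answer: -4320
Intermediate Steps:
Y = -170 (Y = 2 - 172 = -170)
K(n) = -177 (K(n) = -7 - 170 = -177)
-4497 - K(0*4) = -4497 - 1*(-177) = -4497 + 177 = -4320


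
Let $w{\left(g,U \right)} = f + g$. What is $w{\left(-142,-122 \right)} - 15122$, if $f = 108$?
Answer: $-15156$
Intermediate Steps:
$w{\left(g,U \right)} = 108 + g$
$w{\left(-142,-122 \right)} - 15122 = \left(108 - 142\right) - 15122 = -34 - 15122 = -15156$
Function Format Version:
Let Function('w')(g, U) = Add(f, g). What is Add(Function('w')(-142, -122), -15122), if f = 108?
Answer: -15156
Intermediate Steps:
Function('w')(g, U) = Add(108, g)
Add(Function('w')(-142, -122), -15122) = Add(Add(108, -142), -15122) = Add(-34, -15122) = -15156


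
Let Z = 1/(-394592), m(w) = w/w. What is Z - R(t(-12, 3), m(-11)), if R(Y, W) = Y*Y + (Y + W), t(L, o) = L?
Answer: -52480737/394592 ≈ -133.00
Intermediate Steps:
m(w) = 1
R(Y, W) = W + Y + Y² (R(Y, W) = Y² + (W + Y) = W + Y + Y²)
Z = -1/394592 ≈ -2.5343e-6
Z - R(t(-12, 3), m(-11)) = -1/394592 - (1 - 12 + (-12)²) = -1/394592 - (1 - 12 + 144) = -1/394592 - 1*133 = -1/394592 - 133 = -52480737/394592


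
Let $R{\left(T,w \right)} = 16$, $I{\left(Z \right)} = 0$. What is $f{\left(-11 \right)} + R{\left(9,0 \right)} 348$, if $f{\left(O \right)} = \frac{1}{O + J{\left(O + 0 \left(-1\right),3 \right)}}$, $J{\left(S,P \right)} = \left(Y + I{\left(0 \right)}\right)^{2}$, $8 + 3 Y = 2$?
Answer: $\frac{38975}{7} \approx 5567.9$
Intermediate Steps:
$Y = -2$ ($Y = - \frac{8}{3} + \frac{1}{3} \cdot 2 = - \frac{8}{3} + \frac{2}{3} = -2$)
$J{\left(S,P \right)} = 4$ ($J{\left(S,P \right)} = \left(-2 + 0\right)^{2} = \left(-2\right)^{2} = 4$)
$f{\left(O \right)} = \frac{1}{4 + O}$ ($f{\left(O \right)} = \frac{1}{O + 4} = \frac{1}{4 + O}$)
$f{\left(-11 \right)} + R{\left(9,0 \right)} 348 = \frac{1}{4 - 11} + 16 \cdot 348 = \frac{1}{-7} + 5568 = - \frac{1}{7} + 5568 = \frac{38975}{7}$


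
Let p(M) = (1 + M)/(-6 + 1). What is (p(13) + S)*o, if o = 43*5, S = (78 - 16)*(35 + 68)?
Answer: 1372388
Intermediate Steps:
S = 6386 (S = 62*103 = 6386)
p(M) = -⅕ - M/5 (p(M) = (1 + M)/(-5) = (1 + M)*(-⅕) = -⅕ - M/5)
o = 215
(p(13) + S)*o = ((-⅕ - ⅕*13) + 6386)*215 = ((-⅕ - 13/5) + 6386)*215 = (-14/5 + 6386)*215 = (31916/5)*215 = 1372388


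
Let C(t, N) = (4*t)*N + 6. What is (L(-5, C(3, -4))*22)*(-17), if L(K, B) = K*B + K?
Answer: -76670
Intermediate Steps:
C(t, N) = 6 + 4*N*t (C(t, N) = 4*N*t + 6 = 6 + 4*N*t)
L(K, B) = K + B*K (L(K, B) = B*K + K = K + B*K)
(L(-5, C(3, -4))*22)*(-17) = (-5*(1 + (6 + 4*(-4)*3))*22)*(-17) = (-5*(1 + (6 - 48))*22)*(-17) = (-5*(1 - 42)*22)*(-17) = (-5*(-41)*22)*(-17) = (205*22)*(-17) = 4510*(-17) = -76670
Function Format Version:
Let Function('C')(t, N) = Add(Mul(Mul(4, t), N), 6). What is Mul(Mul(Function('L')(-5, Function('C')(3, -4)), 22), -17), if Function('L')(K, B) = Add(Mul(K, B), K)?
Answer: -76670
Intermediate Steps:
Function('C')(t, N) = Add(6, Mul(4, N, t)) (Function('C')(t, N) = Add(Mul(4, N, t), 6) = Add(6, Mul(4, N, t)))
Function('L')(K, B) = Add(K, Mul(B, K)) (Function('L')(K, B) = Add(Mul(B, K), K) = Add(K, Mul(B, K)))
Mul(Mul(Function('L')(-5, Function('C')(3, -4)), 22), -17) = Mul(Mul(Mul(-5, Add(1, Add(6, Mul(4, -4, 3)))), 22), -17) = Mul(Mul(Mul(-5, Add(1, Add(6, -48))), 22), -17) = Mul(Mul(Mul(-5, Add(1, -42)), 22), -17) = Mul(Mul(Mul(-5, -41), 22), -17) = Mul(Mul(205, 22), -17) = Mul(4510, -17) = -76670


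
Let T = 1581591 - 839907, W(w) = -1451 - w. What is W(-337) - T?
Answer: -742798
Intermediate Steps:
T = 741684
W(-337) - T = (-1451 - 1*(-337)) - 1*741684 = (-1451 + 337) - 741684 = -1114 - 741684 = -742798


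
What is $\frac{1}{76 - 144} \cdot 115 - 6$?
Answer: $- \frac{523}{68} \approx -7.6912$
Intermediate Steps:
$\frac{1}{76 - 144} \cdot 115 - 6 = \frac{1}{-68} \cdot 115 - 6 = \left(- \frac{1}{68}\right) 115 - 6 = - \frac{115}{68} - 6 = - \frac{523}{68}$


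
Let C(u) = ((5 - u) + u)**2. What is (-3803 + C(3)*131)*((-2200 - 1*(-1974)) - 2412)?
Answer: 1392864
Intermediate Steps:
C(u) = 25 (C(u) = 5**2 = 25)
(-3803 + C(3)*131)*((-2200 - 1*(-1974)) - 2412) = (-3803 + 25*131)*((-2200 - 1*(-1974)) - 2412) = (-3803 + 3275)*((-2200 + 1974) - 2412) = -528*(-226 - 2412) = -528*(-2638) = 1392864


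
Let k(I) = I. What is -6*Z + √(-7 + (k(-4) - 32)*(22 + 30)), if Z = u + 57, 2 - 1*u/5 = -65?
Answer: -2352 + I*√1879 ≈ -2352.0 + 43.347*I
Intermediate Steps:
u = 335 (u = 10 - 5*(-65) = 10 + 325 = 335)
Z = 392 (Z = 335 + 57 = 392)
-6*Z + √(-7 + (k(-4) - 32)*(22 + 30)) = -6*392 + √(-7 + (-4 - 32)*(22 + 30)) = -2352 + √(-7 - 36*52) = -2352 + √(-7 - 1872) = -2352 + √(-1879) = -2352 + I*√1879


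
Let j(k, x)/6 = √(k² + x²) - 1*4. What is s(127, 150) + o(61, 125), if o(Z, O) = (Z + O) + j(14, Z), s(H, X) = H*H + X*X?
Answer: 38791 + 6*√3917 ≈ 39167.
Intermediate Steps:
j(k, x) = -24 + 6*√(k² + x²) (j(k, x) = 6*(√(k² + x²) - 1*4) = 6*(√(k² + x²) - 4) = 6*(-4 + √(k² + x²)) = -24 + 6*√(k² + x²))
s(H, X) = H² + X²
o(Z, O) = -24 + O + Z + 6*√(196 + Z²) (o(Z, O) = (Z + O) + (-24 + 6*√(14² + Z²)) = (O + Z) + (-24 + 6*√(196 + Z²)) = -24 + O + Z + 6*√(196 + Z²))
s(127, 150) + o(61, 125) = (127² + 150²) + (-24 + 125 + 61 + 6*√(196 + 61²)) = (16129 + 22500) + (-24 + 125 + 61 + 6*√(196 + 3721)) = 38629 + (-24 + 125 + 61 + 6*√3917) = 38629 + (162 + 6*√3917) = 38791 + 6*√3917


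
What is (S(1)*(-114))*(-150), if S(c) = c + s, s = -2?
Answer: -17100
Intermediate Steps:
S(c) = -2 + c (S(c) = c - 2 = -2 + c)
(S(1)*(-114))*(-150) = ((-2 + 1)*(-114))*(-150) = -1*(-114)*(-150) = 114*(-150) = -17100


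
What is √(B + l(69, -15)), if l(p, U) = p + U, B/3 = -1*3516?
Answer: 3*I*√1166 ≈ 102.44*I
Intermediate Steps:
B = -10548 (B = 3*(-1*3516) = 3*(-3516) = -10548)
l(p, U) = U + p
√(B + l(69, -15)) = √(-10548 + (-15 + 69)) = √(-10548 + 54) = √(-10494) = 3*I*√1166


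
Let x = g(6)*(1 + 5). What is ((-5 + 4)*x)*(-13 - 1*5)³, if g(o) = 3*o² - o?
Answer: 3569184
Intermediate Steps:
g(o) = -o + 3*o²
x = 612 (x = (6*(-1 + 3*6))*(1 + 5) = (6*(-1 + 18))*6 = (6*17)*6 = 102*6 = 612)
((-5 + 4)*x)*(-13 - 1*5)³ = ((-5 + 4)*612)*(-13 - 1*5)³ = (-1*612)*(-13 - 5)³ = -612*(-18)³ = -612*(-5832) = 3569184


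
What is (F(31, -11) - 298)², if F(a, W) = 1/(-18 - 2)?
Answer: 35533521/400 ≈ 88834.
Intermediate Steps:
F(a, W) = -1/20 (F(a, W) = 1/(-20) = -1/20)
(F(31, -11) - 298)² = (-1/20 - 298)² = (-5961/20)² = 35533521/400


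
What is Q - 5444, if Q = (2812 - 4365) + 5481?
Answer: -1516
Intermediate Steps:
Q = 3928 (Q = -1553 + 5481 = 3928)
Q - 5444 = 3928 - 5444 = -1516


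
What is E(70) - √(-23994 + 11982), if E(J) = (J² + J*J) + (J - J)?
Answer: 9800 - 2*I*√3003 ≈ 9800.0 - 109.6*I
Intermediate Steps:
E(J) = 2*J² (E(J) = (J² + J²) + 0 = 2*J² + 0 = 2*J²)
E(70) - √(-23994 + 11982) = 2*70² - √(-23994 + 11982) = 2*4900 - √(-12012) = 9800 - 2*I*√3003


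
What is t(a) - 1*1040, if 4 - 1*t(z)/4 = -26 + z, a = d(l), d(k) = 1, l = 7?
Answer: -924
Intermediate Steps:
a = 1
t(z) = 120 - 4*z (t(z) = 16 - 4*(-26 + z) = 16 + (104 - 4*z) = 120 - 4*z)
t(a) - 1*1040 = (120 - 4*1) - 1*1040 = (120 - 4) - 1040 = 116 - 1040 = -924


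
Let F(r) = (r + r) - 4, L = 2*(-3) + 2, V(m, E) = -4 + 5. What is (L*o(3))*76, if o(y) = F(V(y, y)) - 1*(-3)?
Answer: -304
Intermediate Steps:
V(m, E) = 1
L = -4 (L = -6 + 2 = -4)
F(r) = -4 + 2*r (F(r) = 2*r - 4 = -4 + 2*r)
o(y) = 1 (o(y) = (-4 + 2*1) - 1*(-3) = (-4 + 2) + 3 = -2 + 3 = 1)
(L*o(3))*76 = -4*1*76 = -4*76 = -304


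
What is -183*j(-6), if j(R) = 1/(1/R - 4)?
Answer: 1098/25 ≈ 43.920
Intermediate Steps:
j(R) = 1/(-4 + 1/R)
-183*j(-6) = -(-183)*(-6)/(-1 + 4*(-6)) = -(-183)*(-6)/(-1 - 24) = -(-183)*(-6)/(-25) = -(-183)*(-6)*(-1)/25 = -183*(-6/25) = 1098/25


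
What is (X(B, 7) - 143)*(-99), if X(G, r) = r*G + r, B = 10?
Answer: 6534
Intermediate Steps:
X(G, r) = r + G*r (X(G, r) = G*r + r = r + G*r)
(X(B, 7) - 143)*(-99) = (7*(1 + 10) - 143)*(-99) = (7*11 - 143)*(-99) = (77 - 143)*(-99) = -66*(-99) = 6534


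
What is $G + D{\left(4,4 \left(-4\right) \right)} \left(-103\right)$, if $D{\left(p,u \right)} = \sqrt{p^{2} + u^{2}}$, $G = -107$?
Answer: $-107 - 412 \sqrt{17} \approx -1805.7$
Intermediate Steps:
$G + D{\left(4,4 \left(-4\right) \right)} \left(-103\right) = -107 + \sqrt{4^{2} + \left(4 \left(-4\right)\right)^{2}} \left(-103\right) = -107 + \sqrt{16 + \left(-16\right)^{2}} \left(-103\right) = -107 + \sqrt{16 + 256} \left(-103\right) = -107 + \sqrt{272} \left(-103\right) = -107 + 4 \sqrt{17} \left(-103\right) = -107 - 412 \sqrt{17}$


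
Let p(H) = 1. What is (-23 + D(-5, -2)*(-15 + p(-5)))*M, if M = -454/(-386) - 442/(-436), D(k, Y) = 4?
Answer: -7278981/42074 ≈ -173.00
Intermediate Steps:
M = 92139/42074 (M = -454*(-1/386) - 442*(-1/436) = 227/193 + 221/218 = 92139/42074 ≈ 2.1899)
(-23 + D(-5, -2)*(-15 + p(-5)))*M = (-23 + 4*(-15 + 1))*(92139/42074) = (-23 + 4*(-14))*(92139/42074) = (-23 - 56)*(92139/42074) = -79*92139/42074 = -7278981/42074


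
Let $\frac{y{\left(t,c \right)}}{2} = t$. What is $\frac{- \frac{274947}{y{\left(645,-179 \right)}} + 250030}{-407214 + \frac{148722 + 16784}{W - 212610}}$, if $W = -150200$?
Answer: $- \frac{3897350407531}{6352883504378} \approx -0.61348$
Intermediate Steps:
$y{\left(t,c \right)} = 2 t$
$\frac{- \frac{274947}{y{\left(645,-179 \right)}} + 250030}{-407214 + \frac{148722 + 16784}{W - 212610}} = \frac{- \frac{274947}{2 \cdot 645} + 250030}{-407214 + \frac{148722 + 16784}{-150200 - 212610}} = \frac{- \frac{274947}{1290} + 250030}{-407214 + \frac{165506}{-362810}} = \frac{\left(-274947\right) \frac{1}{1290} + 250030}{-407214 + 165506 \left(- \frac{1}{362810}\right)} = \frac{- \frac{91649}{430} + 250030}{-407214 - \frac{82753}{181405}} = \frac{107421251}{430 \left(- \frac{73870738423}{181405}\right)} = \frac{107421251}{430} \left(- \frac{181405}{73870738423}\right) = - \frac{3897350407531}{6352883504378}$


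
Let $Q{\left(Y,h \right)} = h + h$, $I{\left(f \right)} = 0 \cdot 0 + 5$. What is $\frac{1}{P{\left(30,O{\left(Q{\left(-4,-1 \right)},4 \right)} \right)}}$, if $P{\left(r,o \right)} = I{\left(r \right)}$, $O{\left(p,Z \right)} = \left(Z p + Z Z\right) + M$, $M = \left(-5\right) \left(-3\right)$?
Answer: $\frac{1}{5} \approx 0.2$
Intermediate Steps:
$M = 15$
$I{\left(f \right)} = 5$ ($I{\left(f \right)} = 0 + 5 = 5$)
$Q{\left(Y,h \right)} = 2 h$
$O{\left(p,Z \right)} = 15 + Z^{2} + Z p$ ($O{\left(p,Z \right)} = \left(Z p + Z Z\right) + 15 = \left(Z p + Z^{2}\right) + 15 = \left(Z^{2} + Z p\right) + 15 = 15 + Z^{2} + Z p$)
$P{\left(r,o \right)} = 5$
$\frac{1}{P{\left(30,O{\left(Q{\left(-4,-1 \right)},4 \right)} \right)}} = \frac{1}{5}$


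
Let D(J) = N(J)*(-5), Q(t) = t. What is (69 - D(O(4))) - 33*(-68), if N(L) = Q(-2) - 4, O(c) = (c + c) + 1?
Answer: 2283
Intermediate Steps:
O(c) = 1 + 2*c (O(c) = 2*c + 1 = 1 + 2*c)
N(L) = -6 (N(L) = -2 - 4 = -6)
D(J) = 30 (D(J) = -6*(-5) = 30)
(69 - D(O(4))) - 33*(-68) = (69 - 1*30) - 33*(-68) = (69 - 30) + 2244 = 39 + 2244 = 2283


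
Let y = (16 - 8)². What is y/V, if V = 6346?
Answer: 32/3173 ≈ 0.010085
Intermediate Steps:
y = 64 (y = 8² = 64)
y/V = 64/6346 = 64*(1/6346) = 32/3173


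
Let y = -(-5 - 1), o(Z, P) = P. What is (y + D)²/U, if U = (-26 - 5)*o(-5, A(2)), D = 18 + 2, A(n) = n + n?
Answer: -169/31 ≈ -5.4516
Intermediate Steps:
A(n) = 2*n
D = 20
U = -124 (U = (-26 - 5)*(2*2) = -31*4 = -124)
y = 6 (y = -1*(-6) = 6)
(y + D)²/U = (6 + 20)²/(-124) = 26²*(-1/124) = 676*(-1/124) = -169/31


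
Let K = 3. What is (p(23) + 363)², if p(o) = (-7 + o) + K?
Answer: 145924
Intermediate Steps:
p(o) = -4 + o (p(o) = (-7 + o) + 3 = -4 + o)
(p(23) + 363)² = ((-4 + 23) + 363)² = (19 + 363)² = 382² = 145924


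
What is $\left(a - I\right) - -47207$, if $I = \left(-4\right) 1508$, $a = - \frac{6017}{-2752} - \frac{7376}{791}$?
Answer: $\frac{115876819543}{2176832} \approx 53232.0$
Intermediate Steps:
$a = - \frac{15539305}{2176832}$ ($a = \left(-6017\right) \left(- \frac{1}{2752}\right) - \frac{7376}{791} = \frac{6017}{2752} - \frac{7376}{791} = - \frac{15539305}{2176832} \approx -7.1385$)
$I = -6032$
$\left(a - I\right) - -47207 = \left(- \frac{15539305}{2176832} - -6032\right) - -47207 = \left(- \frac{15539305}{2176832} + 6032\right) + 47207 = \frac{13115111319}{2176832} + 47207 = \frac{115876819543}{2176832}$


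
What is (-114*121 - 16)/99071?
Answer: -13810/99071 ≈ -0.13939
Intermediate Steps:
(-114*121 - 16)/99071 = (-13794 - 16)*(1/99071) = -13810*1/99071 = -13810/99071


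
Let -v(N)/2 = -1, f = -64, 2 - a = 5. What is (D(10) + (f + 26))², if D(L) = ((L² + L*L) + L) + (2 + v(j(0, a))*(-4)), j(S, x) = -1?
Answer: 27556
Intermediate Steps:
a = -3 (a = 2 - 1*5 = 2 - 5 = -3)
v(N) = 2 (v(N) = -2*(-1) = 2)
D(L) = -6 + L + 2*L² (D(L) = ((L² + L*L) + L) + (2 + 2*(-4)) = ((L² + L²) + L) + (2 - 8) = (2*L² + L) - 6 = (L + 2*L²) - 6 = -6 + L + 2*L²)
(D(10) + (f + 26))² = ((-6 + 10 + 2*10²) + (-64 + 26))² = ((-6 + 10 + 2*100) - 38)² = ((-6 + 10 + 200) - 38)² = (204 - 38)² = 166² = 27556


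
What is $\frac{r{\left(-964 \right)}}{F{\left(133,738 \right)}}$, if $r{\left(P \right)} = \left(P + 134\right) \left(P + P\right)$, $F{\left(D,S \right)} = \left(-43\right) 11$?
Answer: $- \frac{1600240}{473} \approx -3383.2$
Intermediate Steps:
$F{\left(D,S \right)} = -473$
$r{\left(P \right)} = 2 P \left(134 + P\right)$ ($r{\left(P \right)} = \left(134 + P\right) 2 P = 2 P \left(134 + P\right)$)
$\frac{r{\left(-964 \right)}}{F{\left(133,738 \right)}} = \frac{2 \left(-964\right) \left(134 - 964\right)}{-473} = 2 \left(-964\right) \left(-830\right) \left(- \frac{1}{473}\right) = 1600240 \left(- \frac{1}{473}\right) = - \frac{1600240}{473}$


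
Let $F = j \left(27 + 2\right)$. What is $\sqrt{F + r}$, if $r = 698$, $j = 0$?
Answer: $\sqrt{698} \approx 26.42$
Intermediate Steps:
$F = 0$ ($F = 0 \left(27 + 2\right) = 0 \cdot 29 = 0$)
$\sqrt{F + r} = \sqrt{0 + 698} = \sqrt{698}$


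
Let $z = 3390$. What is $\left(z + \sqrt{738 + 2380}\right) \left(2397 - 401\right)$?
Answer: $6766440 + 1996 \sqrt{3118} \approx 6.8779 \cdot 10^{6}$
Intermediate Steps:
$\left(z + \sqrt{738 + 2380}\right) \left(2397 - 401\right) = \left(3390 + \sqrt{738 + 2380}\right) \left(2397 - 401\right) = \left(3390 + \sqrt{3118}\right) 1996 = 6766440 + 1996 \sqrt{3118}$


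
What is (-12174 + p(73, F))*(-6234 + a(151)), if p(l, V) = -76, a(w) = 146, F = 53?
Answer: 74578000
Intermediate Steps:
(-12174 + p(73, F))*(-6234 + a(151)) = (-12174 - 76)*(-6234 + 146) = -12250*(-6088) = 74578000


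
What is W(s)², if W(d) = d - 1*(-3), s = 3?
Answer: 36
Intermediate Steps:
W(d) = 3 + d (W(d) = d + 3 = 3 + d)
W(s)² = (3 + 3)² = 6² = 36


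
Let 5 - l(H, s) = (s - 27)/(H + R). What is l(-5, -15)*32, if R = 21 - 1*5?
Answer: 3104/11 ≈ 282.18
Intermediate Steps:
R = 16 (R = 21 - 5 = 16)
l(H, s) = 5 - (-27 + s)/(16 + H) (l(H, s) = 5 - (s - 27)/(H + 16) = 5 - (-27 + s)/(16 + H))
l(-5, -15)*32 = ((107 - 1*(-15) + 5*(-5))/(16 - 5))*32 = ((107 + 15 - 25)/11)*32 = ((1/11)*97)*32 = (97/11)*32 = 3104/11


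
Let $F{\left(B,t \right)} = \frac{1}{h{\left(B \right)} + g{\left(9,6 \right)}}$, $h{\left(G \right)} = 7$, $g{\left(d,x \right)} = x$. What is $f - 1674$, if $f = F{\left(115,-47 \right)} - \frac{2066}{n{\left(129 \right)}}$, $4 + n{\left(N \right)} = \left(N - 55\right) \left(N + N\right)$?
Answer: $- \frac{207700413}{124072} \approx -1674.0$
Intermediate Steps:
$n{\left(N \right)} = -4 + 2 N \left(-55 + N\right)$ ($n{\left(N \right)} = -4 + \left(N - 55\right) \left(N + N\right) = -4 + \left(-55 + N\right) 2 N = -4 + 2 N \left(-55 + N\right)$)
$F{\left(B,t \right)} = \frac{1}{13}$ ($F{\left(B,t \right)} = \frac{1}{7 + 6} = \frac{1}{13}$)
$f = - \frac{3885}{124072}$ ($f = \frac{1}{13} - \frac{2066}{-4 - 14190 + 2 \cdot 129^{2}} = \frac{1}{13} - \frac{2066}{-4 - 14190 + 2 \cdot 16641} = \frac{1}{13} - \frac{2066}{-4 - 14190 + 33282} = \frac{1}{13} - \frac{2066}{19088} = \frac{1}{13} - 2066 \cdot \frac{1}{19088} = \frac{1}{13} - \frac{1033}{9544} = - \frac{3885}{124072} \approx -0.031312$)
$f - 1674 = - \frac{3885}{124072} - 1674 = - \frac{207700413}{124072}$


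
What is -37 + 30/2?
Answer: -22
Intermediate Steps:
-37 + 30/2 = -37 + (½)*30 = -37 + 15 = -22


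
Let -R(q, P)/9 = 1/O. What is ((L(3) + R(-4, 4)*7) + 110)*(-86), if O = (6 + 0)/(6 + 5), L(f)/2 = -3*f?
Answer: 2021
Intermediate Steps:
L(f) = -6*f (L(f) = 2*(-3*f) = -6*f)
O = 6/11 ≈ 0.54545
R(q, P) = -33/2 (R(q, P) = -9/6/11 = -9*11/6 = -33/2)
((L(3) + R(-4, 4)*7) + 110)*(-86) = ((-6*3 - 33/2*7) + 110)*(-86) = ((-18 - 231/2) + 110)*(-86) = (-267/2 + 110)*(-86) = -47/2*(-86) = 2021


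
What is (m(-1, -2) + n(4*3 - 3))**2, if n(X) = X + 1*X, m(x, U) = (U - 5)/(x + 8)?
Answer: 289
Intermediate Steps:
m(x, U) = (-5 + U)/(8 + x)
n(X) = 2*X (n(X) = X + X = 2*X)
(m(-1, -2) + n(4*3 - 3))**2 = ((-5 - 2)/(8 - 1) + 2*(4*3 - 3))**2 = (-7/7 + 2*(12 - 3))**2 = ((1/7)*(-7) + 2*9)**2 = (-1 + 18)**2 = 17**2 = 289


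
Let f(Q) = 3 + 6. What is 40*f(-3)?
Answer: 360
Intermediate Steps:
f(Q) = 9
40*f(-3) = 40*9 = 360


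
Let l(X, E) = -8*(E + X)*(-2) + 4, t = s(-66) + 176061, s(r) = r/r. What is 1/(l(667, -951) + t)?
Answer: 1/171522 ≈ 5.8302e-6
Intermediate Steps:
s(r) = 1
t = 176062 (t = 1 + 176061 = 176062)
l(X, E) = 4 + 16*E + 16*X (l(X, E) = -8*(-2*E - 2*X) + 4 = (16*E + 16*X) + 4 = 4 + 16*E + 16*X)
1/(l(667, -951) + t) = 1/((4 + 16*(-951) + 16*667) + 176062) = 1/((4 - 15216 + 10672) + 176062) = 1/(-4540 + 176062) = 1/171522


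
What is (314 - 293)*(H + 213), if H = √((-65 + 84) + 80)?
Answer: 4473 + 63*√11 ≈ 4681.9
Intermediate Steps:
H = 3*√11 (H = √(19 + 80) = √99 = 3*√11 ≈ 9.9499)
(314 - 293)*(H + 213) = (314 - 293)*(3*√11 + 213) = 21*(213 + 3*√11) = 4473 + 63*√11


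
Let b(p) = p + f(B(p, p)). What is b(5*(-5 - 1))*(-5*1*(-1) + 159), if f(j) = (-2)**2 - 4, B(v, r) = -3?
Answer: -4920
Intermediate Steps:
f(j) = 0 (f(j) = 4 - 4 = 0)
b(p) = p (b(p) = p + 0 = p)
b(5*(-5 - 1))*(-5*1*(-1) + 159) = (5*(-5 - 1))*(-5*1*(-1) + 159) = (5*(-6))*(-5*(-1) + 159) = -30*(5 + 159) = -30*164 = -4920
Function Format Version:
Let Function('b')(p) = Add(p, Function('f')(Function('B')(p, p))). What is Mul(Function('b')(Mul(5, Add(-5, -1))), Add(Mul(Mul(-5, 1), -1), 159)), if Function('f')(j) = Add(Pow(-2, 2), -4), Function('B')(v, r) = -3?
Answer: -4920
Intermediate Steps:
Function('f')(j) = 0 (Function('f')(j) = Add(4, -4) = 0)
Function('b')(p) = p (Function('b')(p) = Add(p, 0) = p)
Mul(Function('b')(Mul(5, Add(-5, -1))), Add(Mul(Mul(-5, 1), -1), 159)) = Mul(Mul(5, Add(-5, -1)), Add(Mul(Mul(-5, 1), -1), 159)) = Mul(Mul(5, -6), Add(Mul(-5, -1), 159)) = Mul(-30, Add(5, 159)) = Mul(-30, 164) = -4920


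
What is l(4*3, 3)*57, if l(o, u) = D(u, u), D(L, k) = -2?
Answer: -114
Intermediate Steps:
l(o, u) = -2
l(4*3, 3)*57 = -2*57 = -114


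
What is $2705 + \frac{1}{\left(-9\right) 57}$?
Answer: $\frac{1387664}{513} \approx 2705.0$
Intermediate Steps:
$2705 + \frac{1}{\left(-9\right) 57} = 2705 + \frac{1}{-513} = 2705 - \frac{1}{513} = \frac{1387664}{513}$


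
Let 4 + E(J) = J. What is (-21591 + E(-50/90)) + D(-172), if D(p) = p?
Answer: -195908/9 ≈ -21768.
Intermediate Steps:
E(J) = -4 + J
(-21591 + E(-50/90)) + D(-172) = (-21591 + (-4 - 50/90)) - 172 = (-21591 + (-4 - 50*1/90)) - 172 = (-21591 + (-4 - 5/9)) - 172 = (-21591 - 41/9) - 172 = -194360/9 - 172 = -195908/9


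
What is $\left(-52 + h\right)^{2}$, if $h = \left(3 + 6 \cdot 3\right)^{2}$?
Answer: $151321$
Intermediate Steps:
$h = 441$ ($h = \left(3 + 18\right)^{2} = 21^{2} = 441$)
$\left(-52 + h\right)^{2} = \left(-52 + 441\right)^{2} = 389^{2} = 151321$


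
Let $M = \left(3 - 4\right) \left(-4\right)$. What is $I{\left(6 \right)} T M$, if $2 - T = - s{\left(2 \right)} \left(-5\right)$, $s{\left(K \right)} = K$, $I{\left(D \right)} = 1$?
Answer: $-32$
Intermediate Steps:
$M = 4$ ($M = \left(-1\right) \left(-4\right) = 4$)
$T = -8$ ($T = 2 - \left(-1\right) 2 \left(-5\right) = 2 - \left(-2\right) \left(-5\right) = 2 - 10 = -8$)
$I{\left(6 \right)} T M = 1 \left(-8\right) 4 = \left(-8\right) 4 = -32$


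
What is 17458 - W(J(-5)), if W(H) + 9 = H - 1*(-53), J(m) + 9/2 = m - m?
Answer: 34837/2 ≈ 17419.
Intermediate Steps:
J(m) = -9/2 (J(m) = -9/2 + (m - m) = -9/2 + 0 = -9/2)
W(H) = 44 + H (W(H) = -9 + (H - 1*(-53)) = -9 + (H + 53) = -9 + (53 + H) = 44 + H)
17458 - W(J(-5)) = 17458 - (44 - 9/2) = 17458 - 1*79/2 = 17458 - 79/2 = 34837/2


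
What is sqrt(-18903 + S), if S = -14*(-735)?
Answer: 3*I*sqrt(957) ≈ 92.806*I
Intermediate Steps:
S = 10290
sqrt(-18903 + S) = sqrt(-18903 + 10290) = sqrt(-8613) = 3*I*sqrt(957)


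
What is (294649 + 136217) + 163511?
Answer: 594377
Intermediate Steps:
(294649 + 136217) + 163511 = 430866 + 163511 = 594377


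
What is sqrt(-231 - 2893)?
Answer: 2*I*sqrt(781) ≈ 55.893*I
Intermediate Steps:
sqrt(-231 - 2893) = sqrt(-3124) = 2*I*sqrt(781)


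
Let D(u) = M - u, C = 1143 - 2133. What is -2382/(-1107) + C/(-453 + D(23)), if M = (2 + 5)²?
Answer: 704348/157563 ≈ 4.4703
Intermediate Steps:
M = 49 (M = 7² = 49)
C = -990
D(u) = 49 - u
-2382/(-1107) + C/(-453 + D(23)) = -2382/(-1107) - 990/(-453 + (49 - 1*23)) = -2382*(-1/1107) - 990/(-453 + (49 - 23)) = 794/369 - 990/(-453 + 26) = 794/369 - 990/(-427) = 794/369 - 990*(-1/427) = 794/369 + 990/427 = 704348/157563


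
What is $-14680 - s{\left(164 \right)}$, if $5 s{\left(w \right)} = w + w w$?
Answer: $-20092$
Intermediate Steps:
$s{\left(w \right)} = \frac{w}{5} + \frac{w^{2}}{5}$ ($s{\left(w \right)} = \frac{w + w w}{5} = \frac{w + w^{2}}{5} = \frac{w}{5} + \frac{w^{2}}{5}$)
$-14680 - s{\left(164 \right)} = -14680 - \frac{1}{5} \cdot 164 \left(1 + 164\right) = -14680 - \frac{1}{5} \cdot 164 \cdot 165 = -14680 - 5412 = -20092$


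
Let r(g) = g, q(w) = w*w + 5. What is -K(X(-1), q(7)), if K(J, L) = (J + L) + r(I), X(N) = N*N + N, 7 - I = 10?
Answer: -51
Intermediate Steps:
I = -3 (I = 7 - 1*10 = 7 - 10 = -3)
X(N) = N + N² (X(N) = N² + N = N + N²)
q(w) = 5 + w² (q(w) = w² + 5 = 5 + w²)
K(J, L) = -3 + J + L (K(J, L) = (J + L) - 3 = -3 + J + L)
-K(X(-1), q(7)) = -(-3 - (1 - 1) + (5 + 7²)) = -(-3 - 1*0 + (5 + 49)) = -(-3 + 0 + 54) = -1*51 = -51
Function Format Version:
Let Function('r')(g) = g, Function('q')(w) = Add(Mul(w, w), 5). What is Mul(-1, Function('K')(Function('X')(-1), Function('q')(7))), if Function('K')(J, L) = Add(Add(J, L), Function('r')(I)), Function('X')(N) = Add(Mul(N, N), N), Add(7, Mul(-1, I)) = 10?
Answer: -51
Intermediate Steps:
I = -3 (I = Add(7, Mul(-1, 10)) = Add(7, -10) = -3)
Function('X')(N) = Add(N, Pow(N, 2)) (Function('X')(N) = Add(Pow(N, 2), N) = Add(N, Pow(N, 2)))
Function('q')(w) = Add(5, Pow(w, 2)) (Function('q')(w) = Add(Pow(w, 2), 5) = Add(5, Pow(w, 2)))
Function('K')(J, L) = Add(-3, J, L) (Function('K')(J, L) = Add(Add(J, L), -3) = Add(-3, J, L))
Mul(-1, Function('K')(Function('X')(-1), Function('q')(7))) = Mul(-1, Add(-3, Mul(-1, Add(1, -1)), Add(5, Pow(7, 2)))) = Mul(-1, Add(-3, Mul(-1, 0), Add(5, 49))) = Mul(-1, Add(-3, 0, 54)) = Mul(-1, 51) = -51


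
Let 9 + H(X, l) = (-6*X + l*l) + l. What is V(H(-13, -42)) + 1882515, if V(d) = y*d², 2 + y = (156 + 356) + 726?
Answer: 3966576231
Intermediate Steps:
H(X, l) = -9 + l + l² - 6*X (H(X, l) = -9 + ((-6*X + l*l) + l) = -9 + ((-6*X + l²) + l) = -9 + ((l² - 6*X) + l) = -9 + (l + l² - 6*X) = -9 + l + l² - 6*X)
y = 1236 (y = -2 + ((156 + 356) + 726) = -2 + (512 + 726) = -2 + 1238 = 1236)
V(d) = 1236*d²
V(H(-13, -42)) + 1882515 = 1236*(-9 - 42 + (-42)² - 6*(-13))² + 1882515 = 1236*(-9 - 42 + 1764 + 78)² + 1882515 = 1236*1791² + 1882515 = 1236*3207681 + 1882515 = 3964693716 + 1882515 = 3966576231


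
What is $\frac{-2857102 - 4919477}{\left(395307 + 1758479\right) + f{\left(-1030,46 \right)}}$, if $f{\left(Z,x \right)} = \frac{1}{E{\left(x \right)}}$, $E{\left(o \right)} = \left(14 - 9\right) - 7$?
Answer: $- \frac{5184386}{1435857} \approx -3.6107$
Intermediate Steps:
$E{\left(o \right)} = -2$ ($E{\left(o \right)} = 5 - 7 = -2$)
$f{\left(Z,x \right)} = - \frac{1}{2}$ ($f{\left(Z,x \right)} = \frac{1}{-2} = - \frac{1}{2}$)
$\frac{-2857102 - 4919477}{\left(395307 + 1758479\right) + f{\left(-1030,46 \right)}} = \frac{-2857102 - 4919477}{\left(395307 + 1758479\right) - \frac{1}{2}} = - \frac{7776579}{2153786 - \frac{1}{2}} = - \frac{7776579}{\frac{4307571}{2}} = \left(-7776579\right) \frac{2}{4307571} = - \frac{5184386}{1435857}$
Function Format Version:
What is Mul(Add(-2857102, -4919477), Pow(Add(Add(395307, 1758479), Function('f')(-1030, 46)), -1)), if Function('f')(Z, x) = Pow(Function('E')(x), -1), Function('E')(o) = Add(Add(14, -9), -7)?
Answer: Rational(-5184386, 1435857) ≈ -3.6107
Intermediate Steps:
Function('E')(o) = -2 (Function('E')(o) = Add(5, -7) = -2)
Function('f')(Z, x) = Rational(-1, 2) (Function('f')(Z, x) = Pow(-2, -1) = Rational(-1, 2))
Mul(Add(-2857102, -4919477), Pow(Add(Add(395307, 1758479), Function('f')(-1030, 46)), -1)) = Mul(Add(-2857102, -4919477), Pow(Add(Add(395307, 1758479), Rational(-1, 2)), -1)) = Mul(-7776579, Pow(Add(2153786, Rational(-1, 2)), -1)) = Mul(-7776579, Pow(Rational(4307571, 2), -1)) = Mul(-7776579, Rational(2, 4307571)) = Rational(-5184386, 1435857)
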